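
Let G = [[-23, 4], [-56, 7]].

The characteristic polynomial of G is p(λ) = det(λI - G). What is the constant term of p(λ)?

63

p(λ) = λ^2 + 16λ + 63.
The constant term is 63.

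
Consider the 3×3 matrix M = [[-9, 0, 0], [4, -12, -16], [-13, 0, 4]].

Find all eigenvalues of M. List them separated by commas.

-12, -9, 4

The characteristic polynomial is p(λ) = det(λI - M).
Expanding the 3×3 determinant: p(λ) = λ^3 + 17λ^2 + 24λ - 432.
Since p(-9) = 0, λ = -9 is a root.
Factor out (λ + 9): p(λ) = (λ + 9)·(λ^2 + 8λ - 48).
The quadratic factors as (λ + 12)·(λ - 4).
Eigenvalues: -12, -9, 4.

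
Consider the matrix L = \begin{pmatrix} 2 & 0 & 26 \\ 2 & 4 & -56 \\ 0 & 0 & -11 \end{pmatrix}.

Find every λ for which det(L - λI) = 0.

Compute the characteristic polynomial p(lambda) = det(lambda·I - L).
Expanding the 3×3 determinant: p(lambda) = lambda^3 + 5·lambda^2 - 58·lambda + 88.
Try lambda = 2: p(2) = 0, so 2 is a root.
Dividing by (lambda - 2) leaves lambda^2 + 7·lambda - 44.
The quadratic factors as (lambda + 11)·(lambda - 4).
Eigenvalues: -11, 2, 4.

-11, 2, 4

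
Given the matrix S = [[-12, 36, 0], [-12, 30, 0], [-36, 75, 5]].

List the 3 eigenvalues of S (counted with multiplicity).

5, 6, 12

Compute the characteristic polynomial p(μ) = det(μI - S).
Expanding along the first row, p(μ) = μ^3 - 23μ^2 + 162μ - 360.
Since p(5) = 0, μ = 5 is a root.
Dividing by (μ - 5) leaves μ^2 - 18μ + 72.
The quadratic factors as (μ - 6)·(μ - 12).
Eigenvalues: 5, 6, 12.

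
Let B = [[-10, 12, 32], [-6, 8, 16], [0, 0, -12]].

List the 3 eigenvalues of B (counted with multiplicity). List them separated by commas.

-12, -4, 2

The characteristic polynomial is p(λ) = det(λI - B).
Expanding along the first row, p(λ) = λ^3 + 14λ^2 + 16λ - 96.
Rational-root test: λ = -4 gives p(-4) = 0.
Factor out (λ + 4): p(λ) = (λ + 4)·(λ^2 + 10λ - 24).
The quadratic factors as (λ + 12)·(λ - 2).
Eigenvalues: -12, -4, 2.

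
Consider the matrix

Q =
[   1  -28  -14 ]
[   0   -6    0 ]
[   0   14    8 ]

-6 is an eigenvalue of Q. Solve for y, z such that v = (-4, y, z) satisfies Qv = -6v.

We need (Q + 6I)v = 0.
Q + 6I = [[7, -28, -14], [0, 0, 0], [0, 14, 14]].
Row 1: (7)·-4 + (-28)·y + (-14)·z = 0
Row 2: (0)·-4 + (0)·y + (0)·z = 0
Row 3: (0)·-4 + (14)·y + (14)·z = 0
Solving gives y = -2, z = 2.
Check: Q·(-4, -2, 2) = (24, 12, -12) = -6·(-4, -2, 2).

-2, 2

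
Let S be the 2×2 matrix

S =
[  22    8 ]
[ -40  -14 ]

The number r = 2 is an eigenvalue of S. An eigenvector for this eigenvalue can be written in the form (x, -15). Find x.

6

We need (S - 2I)v = 0.
S - 2I = [[20, 8], [-40, -16]].
Row 1: (20)·x + (8)·-15 = 0
Row 2: (-40)·x + (-16)·-15 = 0
Solving gives x = 6.
Check: S·(6, -15) = (12, -30) = 2·(6, -15).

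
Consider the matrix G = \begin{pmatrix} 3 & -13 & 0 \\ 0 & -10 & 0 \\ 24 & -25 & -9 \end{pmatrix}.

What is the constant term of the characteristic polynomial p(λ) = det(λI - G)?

-270

p(0) = det(0·I − G) = det(−G) = (−1)^3·det(G).
det(G) = 270, so p(0) = -270.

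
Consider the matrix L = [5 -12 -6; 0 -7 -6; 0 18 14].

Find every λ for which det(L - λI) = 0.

Compute the characteristic polynomial p(r) = det(rI - L).
Expanding the 3×3 determinant: p(r) = r^3 - 12r^2 + 45r - 50.
Since p(2) = 0, r = 2 is a root.
Dividing by (r - 2) leaves r^2 - 10r + 25.
The quadratic factor is (r - 5)^2.
Eigenvalues: 2, 5, 5.

2, 5, 5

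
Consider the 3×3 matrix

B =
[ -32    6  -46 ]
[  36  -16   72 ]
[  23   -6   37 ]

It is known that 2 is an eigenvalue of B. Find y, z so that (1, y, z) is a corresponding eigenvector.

We need (B - 2I)v = 0.
B - 2I = [[-34, 6, -46], [36, -18, 72], [23, -6, 35]].
Row 1: (-34)·1 + (6)·y + (-46)·z = 0
Row 2: (36)·1 + (-18)·y + (72)·z = 0
Row 3: (23)·1 + (-6)·y + (35)·z = 0
Solving gives y = -2, z = -1.
Check: B·(1, -2, -1) = (2, -4, -2) = 2·(1, -2, -1).

-2, -1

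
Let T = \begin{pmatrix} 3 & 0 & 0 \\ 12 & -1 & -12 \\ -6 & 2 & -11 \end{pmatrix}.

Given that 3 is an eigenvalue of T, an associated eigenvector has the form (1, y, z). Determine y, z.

We need (T - 3I)v = 0.
T - 3I = [[0, 0, 0], [12, -4, -12], [-6, 2, -14]].
Row 1: (0)·1 + (0)·y + (0)·z = 0
Row 2: (12)·1 + (-4)·y + (-12)·z = 0
Row 3: (-6)·1 + (2)·y + (-14)·z = 0
Solving gives y = 3, z = 0.
Check: T·(1, 3, 0) = (3, 9, 0) = 3·(1, 3, 0).

3, 0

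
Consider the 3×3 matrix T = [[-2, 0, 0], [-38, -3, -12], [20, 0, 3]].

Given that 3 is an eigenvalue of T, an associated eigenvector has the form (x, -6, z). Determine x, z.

We need (T - 3I)v = 0.
T - 3I = [[-5, 0, 0], [-38, -6, -12], [20, 0, 0]].
Row 1: (-5)·x + (0)·-6 + (0)·z = 0
Row 2: (-38)·x + (-6)·-6 + (-12)·z = 0
Row 3: (20)·x + (0)·-6 + (0)·z = 0
Solving gives x = 0, z = 3.
Check: T·(0, -6, 3) = (0, -18, 9) = 3·(0, -6, 3).

0, 3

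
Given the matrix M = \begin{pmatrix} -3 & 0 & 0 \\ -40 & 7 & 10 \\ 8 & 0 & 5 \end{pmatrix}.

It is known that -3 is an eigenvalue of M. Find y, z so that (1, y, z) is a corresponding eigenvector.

5, -1

We need (M + 3I)v = 0.
M + 3I = [[0, 0, 0], [-40, 10, 10], [8, 0, 8]].
Row 1: (0)·1 + (0)·y + (0)·z = 0
Row 2: (-40)·1 + (10)·y + (10)·z = 0
Row 3: (8)·1 + (0)·y + (8)·z = 0
Solving gives y = 5, z = -1.
Check: M·(1, 5, -1) = (-3, -15, 3) = -3·(1, 5, -1).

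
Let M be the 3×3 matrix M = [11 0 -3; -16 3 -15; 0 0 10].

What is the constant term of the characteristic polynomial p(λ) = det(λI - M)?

p(0) = det(0·I − M) = det(−M) = (−1)^3·det(M).
det(M) = 330, so p(0) = -330.

-330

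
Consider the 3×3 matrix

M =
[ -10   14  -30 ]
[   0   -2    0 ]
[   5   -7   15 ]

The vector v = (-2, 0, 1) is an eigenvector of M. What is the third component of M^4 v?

First find the eigenvalue: Mv = (-10, 0, 5) = 5·(-2, 0, 1), so λ = 5.
Then M^4 v = λ^4·v = 5^4·(-2, 0, 1) = 625·(-2, 0, 1) = (-1250, 0, 625).

625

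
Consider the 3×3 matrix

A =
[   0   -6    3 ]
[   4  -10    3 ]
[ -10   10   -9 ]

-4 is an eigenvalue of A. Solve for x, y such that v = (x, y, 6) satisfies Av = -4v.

We need (A + 4I)v = 0.
A + 4I = [[4, -6, 3], [4, -6, 3], [-10, 10, -5]].
Row 1: (4)·x + (-6)·y + (3)·6 = 0
Row 2: (4)·x + (-6)·y + (3)·6 = 0
Row 3: (-10)·x + (10)·y + (-5)·6 = 0
Solving gives x = 0, y = 3.
Check: A·(0, 3, 6) = (0, -12, -24) = -4·(0, 3, 6).

0, 3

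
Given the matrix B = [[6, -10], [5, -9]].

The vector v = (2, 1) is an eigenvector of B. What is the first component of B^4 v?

2

First find the eigenvalue: Bv = (2, 1) = 1·(2, 1), so λ = 1.
Then B^4 v = λ^4·v = 1^4·(2, 1) = 1·(2, 1) = (2, 1).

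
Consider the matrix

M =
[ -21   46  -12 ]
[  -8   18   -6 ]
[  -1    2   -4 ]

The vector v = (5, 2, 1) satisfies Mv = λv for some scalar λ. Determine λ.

Compute Mv: M·(5, 2, 1) = (-25, -10, -5).
Since Mv = λv, compare component 1: -25 = λ·5, so λ = -5.

-5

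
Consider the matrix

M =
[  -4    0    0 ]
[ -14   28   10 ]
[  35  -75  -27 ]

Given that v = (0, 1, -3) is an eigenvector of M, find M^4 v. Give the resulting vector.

First find the eigenvalue: Mv = (0, -2, 6) = -2·(0, 1, -3), so λ = -2.
Then M^4 v = λ^4·v = (-2)^4·(0, 1, -3) = 16·(0, 1, -3) = (0, 16, -48).

(0, 16, -48)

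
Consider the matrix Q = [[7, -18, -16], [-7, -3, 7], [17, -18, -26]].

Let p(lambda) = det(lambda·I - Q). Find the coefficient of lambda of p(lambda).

p(lambda) = lambda^3 + 22·lambda^2 + 147·lambda + 270.
The coefficient of lambda is 147.

147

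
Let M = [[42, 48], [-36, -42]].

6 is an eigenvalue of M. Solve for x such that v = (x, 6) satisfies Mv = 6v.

We need (M - 6I)v = 0.
M - 6I = [[36, 48], [-36, -48]].
Row 1: (36)·x + (48)·6 = 0
Row 2: (-36)·x + (-48)·6 = 0
Solving gives x = -8.
Check: M·(-8, 6) = (-48, 36) = 6·(-8, 6).

-8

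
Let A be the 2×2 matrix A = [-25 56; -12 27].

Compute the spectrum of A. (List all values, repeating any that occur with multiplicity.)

-1, 3

det(A - λI) = (-25 - λ)(27 - λ) - (56)·(-12) = λ^2 - 2λ - 3.
This factors as (λ + 1)·(λ - 3) = 0.
Eigenvalues: -1, 3.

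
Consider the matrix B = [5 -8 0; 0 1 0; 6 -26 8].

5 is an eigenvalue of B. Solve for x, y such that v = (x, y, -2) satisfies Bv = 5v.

1, 0

We need (B - 5I)v = 0.
B - 5I = [[0, -8, 0], [0, -4, 0], [6, -26, 3]].
Row 1: (0)·x + (-8)·y + (0)·-2 = 0
Row 2: (0)·x + (-4)·y + (0)·-2 = 0
Row 3: (6)·x + (-26)·y + (3)·-2 = 0
Solving gives x = 1, y = 0.
Check: B·(1, 0, -2) = (5, 0, -10) = 5·(1, 0, -2).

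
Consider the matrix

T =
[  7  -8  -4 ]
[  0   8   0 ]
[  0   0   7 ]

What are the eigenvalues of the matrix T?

7, 7, 8

T is upper triangular, so its eigenvalues are the diagonal entries.
Diagonal: 7, 8, 7.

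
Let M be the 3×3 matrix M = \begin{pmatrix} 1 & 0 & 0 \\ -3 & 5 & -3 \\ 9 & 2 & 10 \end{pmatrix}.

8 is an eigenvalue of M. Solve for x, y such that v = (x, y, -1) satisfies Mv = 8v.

We need (M - 8I)v = 0.
M - 8I = [[-7, 0, 0], [-3, -3, -3], [9, 2, 2]].
Row 1: (-7)·x + (0)·y + (0)·-1 = 0
Row 2: (-3)·x + (-3)·y + (-3)·-1 = 0
Row 3: (9)·x + (2)·y + (2)·-1 = 0
Solving gives x = 0, y = 1.
Check: M·(0, 1, -1) = (0, 8, -8) = 8·(0, 1, -1).

0, 1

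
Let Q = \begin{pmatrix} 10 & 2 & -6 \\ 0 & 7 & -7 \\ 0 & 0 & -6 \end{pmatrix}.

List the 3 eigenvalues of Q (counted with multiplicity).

-6, 7, 10

Q is upper triangular, so its eigenvalues are the diagonal entries.
Diagonal: 10, 7, -6.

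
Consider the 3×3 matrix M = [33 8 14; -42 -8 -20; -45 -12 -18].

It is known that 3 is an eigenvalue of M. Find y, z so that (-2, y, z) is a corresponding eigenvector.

We need (M - 3I)v = 0.
M - 3I = [[30, 8, 14], [-42, -11, -20], [-45, -12, -21]].
Row 1: (30)·-2 + (8)·y + (14)·z = 0
Row 2: (-42)·-2 + (-11)·y + (-20)·z = 0
Row 3: (-45)·-2 + (-12)·y + (-21)·z = 0
Solving gives y = 4, z = 2.
Check: M·(-2, 4, 2) = (-6, 12, 6) = 3·(-2, 4, 2).

4, 2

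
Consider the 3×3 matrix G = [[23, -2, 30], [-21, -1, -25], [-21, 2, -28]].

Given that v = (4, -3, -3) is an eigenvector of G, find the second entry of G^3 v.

First find the eigenvalue: Gv = (8, -6, -6) = 2·(4, -3, -3), so λ = 2.
Then G^3 v = λ^3·v = 2^3·(4, -3, -3) = 8·(4, -3, -3) = (32, -24, -24).

-24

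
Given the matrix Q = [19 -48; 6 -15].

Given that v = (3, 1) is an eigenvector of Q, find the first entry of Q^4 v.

First find the eigenvalue: Qv = (9, 3) = 3·(3, 1), so λ = 3.
Then Q^4 v = λ^4·v = 3^4·(3, 1) = 81·(3, 1) = (243, 81).

243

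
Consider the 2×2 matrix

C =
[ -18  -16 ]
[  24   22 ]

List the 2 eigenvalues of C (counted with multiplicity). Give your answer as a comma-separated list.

-2, 6

det(C - sI) = (-18 - s)(22 - s) - (-16)·(24) = s^2 - 4s - 12.
This factors as (s + 2)·(s - 6) = 0.
Eigenvalues: -2, 6.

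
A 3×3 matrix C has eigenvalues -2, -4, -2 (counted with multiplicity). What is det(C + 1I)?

If C has eigenvalues -2, -4, -2, then C + 1I has eigenvalues -1, -3, -1.
det(C + 1I) = (-1) · (-3) · (-1) = -3.

-3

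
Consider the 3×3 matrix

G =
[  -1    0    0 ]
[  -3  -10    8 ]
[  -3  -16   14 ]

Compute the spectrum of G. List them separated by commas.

Compute the characteristic polynomial p(μ) = det(μI - G).
Expanding the 3×3 determinant: p(μ) = μ^3 - 3μ^2 - 16μ - 12.
Try μ = 6: p(6) = 0, so 6 is a root.
Factor out (μ - 6): p(μ) = (μ - 6)·(μ^2 + 3μ + 2).
The quadratic factors as (μ + 2)·(μ + 1).
Eigenvalues: -2, -1, 6.

-2, -1, 6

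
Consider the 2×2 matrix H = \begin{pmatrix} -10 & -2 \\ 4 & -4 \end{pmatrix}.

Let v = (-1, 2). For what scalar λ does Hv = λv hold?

Compute Hv: H·(-1, 2) = (6, -12).
Since Hv = λv, compare component 1: 6 = λ·-1, so λ = -6.

-6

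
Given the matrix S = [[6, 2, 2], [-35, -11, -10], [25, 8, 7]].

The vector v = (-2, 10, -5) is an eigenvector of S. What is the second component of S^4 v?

First find the eigenvalue: Sv = (-2, 10, -5) = 1·(-2, 10, -5), so λ = 1.
Then S^4 v = λ^4·v = 1^4·(-2, 10, -5) = 1·(-2, 10, -5) = (-2, 10, -5).

10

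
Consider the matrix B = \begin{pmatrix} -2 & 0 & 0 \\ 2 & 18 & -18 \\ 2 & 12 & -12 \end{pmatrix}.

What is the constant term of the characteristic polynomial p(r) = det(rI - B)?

0

p(0) = det(0·I − B) = det(−B) = (−1)^3·det(B).
det(B) = 0, so p(0) = 0.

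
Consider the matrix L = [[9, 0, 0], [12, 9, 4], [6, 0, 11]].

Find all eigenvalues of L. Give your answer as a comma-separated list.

Compute the characteristic polynomial p(lambda) = det(lambda·I - L).
Cofactor expansion gives p(lambda) = lambda^3 - 29·lambda^2 + 279·lambda - 891.
Since p(9) = 0, lambda = 9 is a root.
Factor out (lambda - 9): p(lambda) = (lambda - 9)·(lambda^2 - 20·lambda + 99).
The quadratic factors as (lambda - 9)·(lambda - 11).
Eigenvalues: 9, 9, 11.

9, 9, 11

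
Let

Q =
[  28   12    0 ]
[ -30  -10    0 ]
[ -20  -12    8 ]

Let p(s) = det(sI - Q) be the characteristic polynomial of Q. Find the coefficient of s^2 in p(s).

-26

The coefficient of s^2 of det(sI - Q) is −trace(Q).
trace(Q) = (28) + (-10) + (8) = 26, so the coefficient is -26.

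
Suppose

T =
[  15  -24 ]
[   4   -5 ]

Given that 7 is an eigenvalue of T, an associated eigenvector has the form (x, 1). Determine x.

We need (T - 7I)v = 0.
T - 7I = [[8, -24], [4, -12]].
Row 1: (8)·x + (-24)·1 = 0
Row 2: (4)·x + (-12)·1 = 0
Solving gives x = 3.
Check: T·(3, 1) = (21, 7) = 7·(3, 1).

3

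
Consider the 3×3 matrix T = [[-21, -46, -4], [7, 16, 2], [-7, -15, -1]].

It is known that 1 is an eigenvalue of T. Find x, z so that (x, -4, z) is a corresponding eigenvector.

We need (T - 1I)v = 0.
T - 1I = [[-22, -46, -4], [7, 15, 2], [-7, -15, -2]].
Row 1: (-22)·x + (-46)·-4 + (-4)·z = 0
Row 2: (7)·x + (15)·-4 + (2)·z = 0
Row 3: (-7)·x + (-15)·-4 + (-2)·z = 0
Solving gives x = 8, z = 2.
Check: T·(8, -4, 2) = (8, -4, 2) = 1·(8, -4, 2).

8, 2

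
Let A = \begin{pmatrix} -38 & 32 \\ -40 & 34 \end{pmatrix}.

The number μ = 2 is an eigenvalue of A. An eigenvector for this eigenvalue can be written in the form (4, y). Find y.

We need (A - 2I)v = 0.
A - 2I = [[-40, 32], [-40, 32]].
Row 1: (-40)·4 + (32)·y = 0
Row 2: (-40)·4 + (32)·y = 0
Solving gives y = 5.
Check: A·(4, 5) = (8, 10) = 2·(4, 5).

5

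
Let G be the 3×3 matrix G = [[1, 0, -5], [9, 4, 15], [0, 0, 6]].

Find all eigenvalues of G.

1, 4, 6

Compute the characteristic polynomial p(λ) = det(λI - G).
Cofactor expansion gives p(λ) = λ^3 - 11λ^2 + 34λ - 24.
Since p(1) = 0, λ = 1 is a root.
Dividing by (λ - 1) leaves λ^2 - 10λ + 24.
The quadratic factors as (λ - 4)·(λ - 6).
Eigenvalues: 1, 4, 6.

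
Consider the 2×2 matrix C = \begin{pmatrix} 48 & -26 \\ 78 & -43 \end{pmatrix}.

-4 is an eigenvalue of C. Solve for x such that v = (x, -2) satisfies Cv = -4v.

-1

We need (C + 4I)v = 0.
C + 4I = [[52, -26], [78, -39]].
Row 1: (52)·x + (-26)·-2 = 0
Row 2: (78)·x + (-39)·-2 = 0
Solving gives x = -1.
Check: C·(-1, -2) = (4, 8) = -4·(-1, -2).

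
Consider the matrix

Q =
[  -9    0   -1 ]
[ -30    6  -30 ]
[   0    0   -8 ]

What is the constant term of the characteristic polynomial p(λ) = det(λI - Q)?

-432

p(0) = det(0·I − Q) = det(−Q) = (−1)^3·det(Q).
det(Q) = 432, so p(0) = -432.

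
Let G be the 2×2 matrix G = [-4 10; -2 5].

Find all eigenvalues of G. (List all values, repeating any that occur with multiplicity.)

det(G - rI) = (-4 - r)(5 - r) - (10)·(-2) = r^2 - r.
This factors as r·(r - 1) = 0.
Eigenvalues: 0, 1.

0, 1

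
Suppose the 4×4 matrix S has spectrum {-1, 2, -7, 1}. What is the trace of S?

trace(S) is the sum of the eigenvalues: (-1) + (2) + (-7) + (1) = -5.

-5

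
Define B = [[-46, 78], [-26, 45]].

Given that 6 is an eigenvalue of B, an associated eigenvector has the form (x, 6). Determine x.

9

We need (B - 6I)v = 0.
B - 6I = [[-52, 78], [-26, 39]].
Row 1: (-52)·x + (78)·6 = 0
Row 2: (-26)·x + (39)·6 = 0
Solving gives x = 9.
Check: B·(9, 6) = (54, 36) = 6·(9, 6).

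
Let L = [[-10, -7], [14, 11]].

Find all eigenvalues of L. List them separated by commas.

det(L - rI) = (-10 - r)(11 - r) - (-7)·(14) = r^2 - r - 12.
This factors as (r + 3)·(r - 4) = 0.
Eigenvalues: -3, 4.

-3, 4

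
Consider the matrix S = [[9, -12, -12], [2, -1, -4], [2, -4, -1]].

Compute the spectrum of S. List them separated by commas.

Compute the characteristic polynomial p(r) = det(rI - S).
Cofactor expansion gives p(r) = r^3 - 7r^2 + 15r - 9.
Rational-root test: r = 3 gives p(3) = 0.
Dividing by (r - 3) leaves r^2 - 4r + 3.
The quadratic factors as (r - 1)·(r - 3).
Eigenvalues: 1, 3, 3.

1, 3, 3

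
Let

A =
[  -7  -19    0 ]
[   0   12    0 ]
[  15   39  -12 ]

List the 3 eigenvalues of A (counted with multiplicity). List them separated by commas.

-12, -7, 12

The characteristic polynomial is p(t) = det(tI - A).
Expanding the 3×3 determinant: p(t) = t^3 + 7t^2 - 144t - 1008.
Since p(-7) = 0, t = -7 is a root.
Factor out (t + 7): p(t) = (t + 7)·(t^2 - 144).
The quadratic factors as (t + 12)·(t - 12).
Eigenvalues: -12, -7, 12.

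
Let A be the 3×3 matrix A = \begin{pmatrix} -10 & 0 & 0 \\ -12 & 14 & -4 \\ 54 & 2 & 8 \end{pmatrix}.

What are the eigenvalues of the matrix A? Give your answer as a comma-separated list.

-10, 10, 12

The characteristic polynomial is p(λ) = det(λI - A).
Expanding the 3×3 determinant: p(λ) = λ^3 - 12λ^2 - 100λ + 1200.
Try λ = -10: p(-10) = 0, so -10 is a root.
Factor out (λ + 10): p(λ) = (λ + 10)·(λ^2 - 22λ + 120).
The quadratic factors as (λ - 10)·(λ - 12).
Eigenvalues: -10, 10, 12.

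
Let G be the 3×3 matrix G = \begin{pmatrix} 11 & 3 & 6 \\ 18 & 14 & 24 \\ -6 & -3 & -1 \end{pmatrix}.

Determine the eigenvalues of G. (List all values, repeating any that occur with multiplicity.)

Compute the characteristic polynomial p(r) = det(rI - G).
Cofactor expansion gives p(r) = r^3 - 24r^2 + 183r - 440.
Rational-root test: r = 5 gives p(5) = 0.
Dividing by (r - 5) leaves r^2 - 19r + 88.
The quadratic factors as (r - 8)·(r - 11).
Eigenvalues: 5, 8, 11.

5, 8, 11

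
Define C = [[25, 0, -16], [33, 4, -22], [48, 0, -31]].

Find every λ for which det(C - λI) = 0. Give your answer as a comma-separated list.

The characteristic polynomial is p(lambda) = det(lambda·I - C).
Expanding along the first row, p(lambda) = lambda^3 + 2·lambda^2 - 31·lambda + 28.
Try lambda = 4: p(4) = 0, so 4 is a root.
Factor out (lambda - 4): p(lambda) = (lambda - 4)·(lambda^2 + 6·lambda - 7).
The quadratic factors as (lambda + 7)·(lambda - 1).
Eigenvalues: -7, 1, 4.

-7, 1, 4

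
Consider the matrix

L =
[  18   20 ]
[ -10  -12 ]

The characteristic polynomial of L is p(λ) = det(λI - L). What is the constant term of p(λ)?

p(λ) = λ^2 - 6λ - 16.
The constant term is -16.

-16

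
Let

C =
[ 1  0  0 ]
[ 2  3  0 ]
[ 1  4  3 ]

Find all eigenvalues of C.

1, 3, 3

C is lower triangular, so its eigenvalues are the diagonal entries.
Diagonal: 1, 3, 3.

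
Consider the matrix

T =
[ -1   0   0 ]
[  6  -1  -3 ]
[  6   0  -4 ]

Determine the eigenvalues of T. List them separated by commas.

Set up det(λI - T) = 0.
Expanding the 3×3 determinant: p(λ) = λ^3 + 6λ^2 + 9λ + 4.
Rational-root test: λ = -4 gives p(-4) = 0.
Dividing by (λ + 4) leaves λ^2 + 2λ + 1.
The quadratic factor is (λ + 1)^2.
Eigenvalues: -4, -1, -1.

-4, -1, -1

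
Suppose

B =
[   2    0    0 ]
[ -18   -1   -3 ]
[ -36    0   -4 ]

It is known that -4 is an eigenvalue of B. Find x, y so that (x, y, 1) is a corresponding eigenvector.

0, 1

We need (B + 4I)v = 0.
B + 4I = [[6, 0, 0], [-18, 3, -3], [-36, 0, 0]].
Row 1: (6)·x + (0)·y + (0)·1 = 0
Row 2: (-18)·x + (3)·y + (-3)·1 = 0
Row 3: (-36)·x + (0)·y + (0)·1 = 0
Solving gives x = 0, y = 1.
Check: B·(0, 1, 1) = (0, -4, -4) = -4·(0, 1, 1).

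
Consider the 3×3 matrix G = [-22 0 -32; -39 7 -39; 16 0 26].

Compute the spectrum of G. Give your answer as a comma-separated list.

Compute the characteristic polynomial p(r) = det(rI - G).
Cofactor expansion gives p(r) = r^3 - 11r^2 - 32r + 420.
Try r = 7: p(7) = 0, so 7 is a root.
Factor out (r - 7): p(r) = (r - 7)·(r^2 - 4r - 60).
The quadratic factors as (r + 6)·(r - 10).
Eigenvalues: -6, 7, 10.

-6, 7, 10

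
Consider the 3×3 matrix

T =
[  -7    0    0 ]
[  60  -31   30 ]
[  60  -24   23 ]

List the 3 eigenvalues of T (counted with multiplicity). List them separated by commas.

-7, -7, -1

Set up det(λI - T) = 0.
Cofactor expansion gives p(λ) = λ^3 + 15λ^2 + 63λ + 49.
Rational-root test: λ = -7 gives p(-7) = 0.
Dividing by (λ + 7) leaves λ^2 + 8λ + 7.
The quadratic factors as (λ + 7)·(λ + 1).
Eigenvalues: -7, -7, -1.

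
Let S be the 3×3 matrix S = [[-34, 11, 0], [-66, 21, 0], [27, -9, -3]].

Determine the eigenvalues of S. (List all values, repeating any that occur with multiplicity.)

Compute the characteristic polynomial p(lambda) = det(lambda·I - S).
Cofactor expansion gives p(lambda) = lambda^3 + 16·lambda^2 + 51·lambda + 36.
Rational-root test: lambda = -1 gives p(-1) = 0.
Factor out (lambda + 1): p(lambda) = (lambda + 1)·(lambda^2 + 15·lambda + 36).
The quadratic factors as (lambda + 12)·(lambda + 3).
Eigenvalues: -12, -3, -1.

-12, -3, -1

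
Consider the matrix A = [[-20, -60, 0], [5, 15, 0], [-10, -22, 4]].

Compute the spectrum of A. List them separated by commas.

Compute the characteristic polynomial p(λ) = det(λI - A).
Expanding along the first row, p(λ) = λ^3 + λ^2 - 20λ.
Try λ = 4: p(4) = 0, so 4 is a root.
Dividing by (λ - 4) leaves λ^2 + 5λ.
The quadratic factors as (λ + 5)·λ.
Eigenvalues: -5, 0, 4.

-5, 0, 4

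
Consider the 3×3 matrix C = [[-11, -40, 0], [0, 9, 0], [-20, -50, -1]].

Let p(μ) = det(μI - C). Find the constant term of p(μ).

p(μ) = μ^3 + 3μ^2 - 97μ - 99.
The constant term is -99.

-99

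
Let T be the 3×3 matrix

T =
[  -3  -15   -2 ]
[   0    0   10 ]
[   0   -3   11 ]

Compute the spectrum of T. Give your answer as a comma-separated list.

-3, 5, 6

Compute the characteristic polynomial p(λ) = det(λI - T).
Cofactor expansion gives p(λ) = λ^3 - 8λ^2 - 3λ + 90.
Try λ = 5: p(5) = 0, so 5 is a root.
Dividing by (λ - 5) leaves λ^2 - 3λ - 18.
The quadratic factors as (λ + 3)·(λ - 6).
Eigenvalues: -3, 5, 6.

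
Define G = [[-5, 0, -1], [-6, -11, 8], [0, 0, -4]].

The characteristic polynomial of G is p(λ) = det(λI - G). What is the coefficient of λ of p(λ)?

119

p(λ) = λ^3 + 20λ^2 + 119λ + 220.
The coefficient of λ is 119.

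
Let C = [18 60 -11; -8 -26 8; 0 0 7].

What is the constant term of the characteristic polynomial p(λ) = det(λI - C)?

-84

p(0) = det(0·I − C) = det(−C) = (−1)^3·det(C).
det(C) = 84, so p(0) = -84.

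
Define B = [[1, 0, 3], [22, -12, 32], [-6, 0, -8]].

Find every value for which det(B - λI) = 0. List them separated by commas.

-12, -5, -2

The characteristic polynomial is p(λ) = det(λI - B).
Cofactor expansion gives p(λ) = λ^3 + 19λ^2 + 94λ + 120.
Since p(-5) = 0, λ = -5 is a root.
Dividing by (λ + 5) leaves λ^2 + 14λ + 24.
The quadratic factors as (λ + 12)·(λ + 2).
Eigenvalues: -12, -5, -2.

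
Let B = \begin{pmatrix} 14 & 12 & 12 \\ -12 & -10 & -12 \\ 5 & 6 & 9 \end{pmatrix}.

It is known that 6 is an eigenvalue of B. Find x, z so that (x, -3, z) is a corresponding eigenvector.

3, 1

We need (B - 6I)v = 0.
B - 6I = [[8, 12, 12], [-12, -16, -12], [5, 6, 3]].
Row 1: (8)·x + (12)·-3 + (12)·z = 0
Row 2: (-12)·x + (-16)·-3 + (-12)·z = 0
Row 3: (5)·x + (6)·-3 + (3)·z = 0
Solving gives x = 3, z = 1.
Check: B·(3, -3, 1) = (18, -18, 6) = 6·(3, -3, 1).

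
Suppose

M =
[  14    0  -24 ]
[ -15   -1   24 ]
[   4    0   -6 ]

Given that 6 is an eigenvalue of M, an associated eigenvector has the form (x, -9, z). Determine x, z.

9, 3

We need (M - 6I)v = 0.
M - 6I = [[8, 0, -24], [-15, -7, 24], [4, 0, -12]].
Row 1: (8)·x + (0)·-9 + (-24)·z = 0
Row 2: (-15)·x + (-7)·-9 + (24)·z = 0
Row 3: (4)·x + (0)·-9 + (-12)·z = 0
Solving gives x = 9, z = 3.
Check: M·(9, -9, 3) = (54, -54, 18) = 6·(9, -9, 3).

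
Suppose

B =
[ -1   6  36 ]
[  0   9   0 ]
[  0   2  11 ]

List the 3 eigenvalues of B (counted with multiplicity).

-1, 9, 11

The characteristic polynomial is p(s) = det(sI - B).
Expanding the 3×3 determinant: p(s) = s^3 - 19s^2 + 79s + 99.
Try s = -1: p(-1) = 0, so -1 is a root.
Dividing by (s + 1) leaves s^2 - 20s + 99.
The quadratic factors as (s - 9)·(s - 11).
Eigenvalues: -1, 9, 11.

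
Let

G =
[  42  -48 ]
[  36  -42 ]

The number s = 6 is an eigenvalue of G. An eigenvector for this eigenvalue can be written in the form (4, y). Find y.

3

We need (G - 6I)v = 0.
G - 6I = [[36, -48], [36, -48]].
Row 1: (36)·4 + (-48)·y = 0
Row 2: (36)·4 + (-48)·y = 0
Solving gives y = 3.
Check: G·(4, 3) = (24, 18) = 6·(4, 3).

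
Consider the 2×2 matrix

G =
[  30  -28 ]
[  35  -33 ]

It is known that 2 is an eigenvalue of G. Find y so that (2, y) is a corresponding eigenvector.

2

We need (G - 2I)v = 0.
G - 2I = [[28, -28], [35, -35]].
Row 1: (28)·2 + (-28)·y = 0
Row 2: (35)·2 + (-35)·y = 0
Solving gives y = 2.
Check: G·(2, 2) = (4, 4) = 2·(2, 2).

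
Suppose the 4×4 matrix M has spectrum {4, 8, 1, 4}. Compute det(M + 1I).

If M has eigenvalues 4, 8, 1, 4, then M + 1I has eigenvalues 5, 9, 2, 5.
det(M + 1I) = (5) · (9) · (2) · (5) = 450.

450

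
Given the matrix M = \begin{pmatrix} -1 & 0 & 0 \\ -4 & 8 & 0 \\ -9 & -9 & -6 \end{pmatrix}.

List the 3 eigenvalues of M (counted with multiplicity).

M is lower triangular, so its eigenvalues are the diagonal entries.
Diagonal: -1, 8, -6.

-6, -1, 8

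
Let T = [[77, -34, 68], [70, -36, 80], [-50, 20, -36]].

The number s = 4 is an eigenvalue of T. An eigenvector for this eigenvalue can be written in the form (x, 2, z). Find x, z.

0, 1

We need (T - 4I)v = 0.
T - 4I = [[73, -34, 68], [70, -40, 80], [-50, 20, -40]].
Row 1: (73)·x + (-34)·2 + (68)·z = 0
Row 2: (70)·x + (-40)·2 + (80)·z = 0
Row 3: (-50)·x + (20)·2 + (-40)·z = 0
Solving gives x = 0, z = 1.
Check: T·(0, 2, 1) = (0, 8, 4) = 4·(0, 2, 1).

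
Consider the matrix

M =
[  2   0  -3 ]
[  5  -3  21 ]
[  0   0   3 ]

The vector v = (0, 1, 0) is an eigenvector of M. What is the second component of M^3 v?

-27

First find the eigenvalue: Mv = (0, -3, 0) = -3·(0, 1, 0), so λ = -3.
Then M^3 v = λ^3·v = (-3)^3·(0, 1, 0) = -27·(0, 1, 0) = (0, -27, 0).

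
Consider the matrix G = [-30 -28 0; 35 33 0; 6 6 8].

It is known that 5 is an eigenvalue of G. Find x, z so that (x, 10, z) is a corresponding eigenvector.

-8, -4

We need (G - 5I)v = 0.
G - 5I = [[-35, -28, 0], [35, 28, 0], [6, 6, 3]].
Row 1: (-35)·x + (-28)·10 + (0)·z = 0
Row 2: (35)·x + (28)·10 + (0)·z = 0
Row 3: (6)·x + (6)·10 + (3)·z = 0
Solving gives x = -8, z = -4.
Check: G·(-8, 10, -4) = (-40, 50, -20) = 5·(-8, 10, -4).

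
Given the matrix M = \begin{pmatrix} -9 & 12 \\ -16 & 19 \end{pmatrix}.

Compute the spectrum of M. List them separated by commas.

det(M - lambda·I) = (-9 - lambda)(19 - lambda) - (12)·(-16) = lambda^2 - 10·lambda + 21.
This factors as (lambda - 3)·(lambda - 7) = 0.
Eigenvalues: 3, 7.

3, 7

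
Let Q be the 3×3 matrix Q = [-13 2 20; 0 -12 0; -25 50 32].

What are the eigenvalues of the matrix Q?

Compute the characteristic polynomial p(r) = det(rI - Q).
Expanding the 3×3 determinant: p(r) = r^3 - 7r^2 - 144r + 1008.
Rational-root test: r = 12 gives p(12) = 0.
Dividing by (r - 12) leaves r^2 + 5r - 84.
The quadratic factors as (r + 12)·(r - 7).
Eigenvalues: -12, 7, 12.

-12, 7, 12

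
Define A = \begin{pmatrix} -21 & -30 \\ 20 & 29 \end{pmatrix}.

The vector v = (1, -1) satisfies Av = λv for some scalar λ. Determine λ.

Compute Av: A·(1, -1) = (9, -9).
Since Av = λv, compare component 1: 9 = λ·1, so λ = 9.

9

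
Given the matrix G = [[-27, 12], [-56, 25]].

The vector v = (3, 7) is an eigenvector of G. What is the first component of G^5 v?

3

First find the eigenvalue: Gv = (3, 7) = 1·(3, 7), so λ = 1.
Then G^5 v = λ^5·v = 1^5·(3, 7) = 1·(3, 7) = (3, 7).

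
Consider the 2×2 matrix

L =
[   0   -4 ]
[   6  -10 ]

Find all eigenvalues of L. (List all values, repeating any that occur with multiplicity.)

det(L - μI) = (0 - μ)(-10 - μ) - (-4)·(6) = μ^2 + 10μ + 24.
This factors as (μ + 6)·(μ + 4) = 0.
Eigenvalues: -6, -4.

-6, -4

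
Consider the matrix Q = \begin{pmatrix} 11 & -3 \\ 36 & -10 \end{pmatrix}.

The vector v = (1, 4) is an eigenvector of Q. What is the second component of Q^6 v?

4

First find the eigenvalue: Qv = (-1, -4) = -1·(1, 4), so λ = -1.
Then Q^6 v = λ^6·v = (-1)^6·(1, 4) = 1·(1, 4) = (1, 4).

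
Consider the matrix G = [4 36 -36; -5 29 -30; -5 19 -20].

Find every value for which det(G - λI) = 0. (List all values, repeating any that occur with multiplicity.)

Compute the characteristic polynomial p(t) = det(tI - G).
Cofactor expansion gives p(t) = t^3 - 13t^2 + 26t + 40.
Rational-root test: t = 4 gives p(4) = 0.
Dividing by (t - 4) leaves t^2 - 9t - 10.
The quadratic factors as (t + 1)·(t - 10).
Eigenvalues: -1, 4, 10.

-1, 4, 10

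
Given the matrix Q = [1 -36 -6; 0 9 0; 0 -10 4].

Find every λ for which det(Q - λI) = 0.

1, 4, 9

Compute the characteristic polynomial p(t) = det(tI - Q).
Expanding along the first row, p(t) = t^3 - 14t^2 + 49t - 36.
Try t = 9: p(9) = 0, so 9 is a root.
Factor out (t - 9): p(t) = (t - 9)·(t^2 - 5t + 4).
The quadratic factors as (t - 1)·(t - 4).
Eigenvalues: 1, 4, 9.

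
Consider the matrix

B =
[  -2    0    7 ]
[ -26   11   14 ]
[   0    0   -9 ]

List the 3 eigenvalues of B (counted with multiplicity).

-9, -2, 11

The characteristic polynomial is p(t) = det(tI - B).
Expanding the 3×3 determinant: p(t) = t^3 - 103t - 198.
Since p(-2) = 0, t = -2 is a root.
Dividing by (t + 2) leaves t^2 - 2t - 99.
The quadratic factors as (t + 9)·(t - 11).
Eigenvalues: -9, -2, 11.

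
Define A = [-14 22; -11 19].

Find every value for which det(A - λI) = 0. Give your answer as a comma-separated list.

det(A - sI) = (-14 - s)(19 - s) - (22)·(-11) = s^2 - 5s - 24.
This factors as (s + 3)·(s - 8) = 0.
Eigenvalues: -3, 8.

-3, 8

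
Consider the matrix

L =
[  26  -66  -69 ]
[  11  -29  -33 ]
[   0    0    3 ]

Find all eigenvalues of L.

Set up det(sI - L) = 0.
Expanding the 3×3 determinant: p(s) = s^3 - 37s + 84.
Rational-root test: s = -7 gives p(-7) = 0.
Factor out (s + 7): p(s) = (s + 7)·(s^2 - 7s + 12).
The quadratic factors as (s - 3)·(s - 4).
Eigenvalues: -7, 3, 4.

-7, 3, 4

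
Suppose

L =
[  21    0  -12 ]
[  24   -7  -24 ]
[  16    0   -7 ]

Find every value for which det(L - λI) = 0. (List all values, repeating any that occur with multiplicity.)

Set up det(tI - L) = 0.
Cofactor expansion gives p(t) = t^3 - 7t^2 - 53t + 315.
Since p(5) = 0, t = 5 is a root.
Dividing by (t - 5) leaves t^2 - 2t - 63.
The quadratic factors as (t + 7)·(t - 9).
Eigenvalues: -7, 5, 9.

-7, 5, 9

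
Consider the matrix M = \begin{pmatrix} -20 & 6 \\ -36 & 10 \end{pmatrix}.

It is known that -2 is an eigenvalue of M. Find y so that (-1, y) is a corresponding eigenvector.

We need (M + 2I)v = 0.
M + 2I = [[-18, 6], [-36, 12]].
Row 1: (-18)·-1 + (6)·y = 0
Row 2: (-36)·-1 + (12)·y = 0
Solving gives y = -3.
Check: M·(-1, -3) = (2, 6) = -2·(-1, -3).

-3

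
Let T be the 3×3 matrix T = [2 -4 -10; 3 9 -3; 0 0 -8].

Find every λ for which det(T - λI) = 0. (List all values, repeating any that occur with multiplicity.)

Set up det(μI - T) = 0.
Expanding along the first row, p(μ) = μ^3 - 3μ^2 - 58μ + 240.
Since p(5) = 0, μ = 5 is a root.
Factor out (μ - 5): p(μ) = (μ - 5)·(μ^2 + 2μ - 48).
The quadratic factors as (μ + 8)·(μ - 6).
Eigenvalues: -8, 5, 6.

-8, 5, 6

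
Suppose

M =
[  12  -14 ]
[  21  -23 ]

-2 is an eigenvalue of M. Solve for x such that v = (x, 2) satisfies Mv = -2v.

2

We need (M + 2I)v = 0.
M + 2I = [[14, -14], [21, -21]].
Row 1: (14)·x + (-14)·2 = 0
Row 2: (21)·x + (-21)·2 = 0
Solving gives x = 2.
Check: M·(2, 2) = (-4, -4) = -2·(2, 2).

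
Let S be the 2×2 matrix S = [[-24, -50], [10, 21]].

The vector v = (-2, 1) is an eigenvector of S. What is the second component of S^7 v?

First find the eigenvalue: Sv = (-2, 1) = 1·(-2, 1), so λ = 1.
Then S^7 v = λ^7·v = 1^7·(-2, 1) = 1·(-2, 1) = (-2, 1).

1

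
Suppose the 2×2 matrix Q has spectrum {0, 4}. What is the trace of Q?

trace(Q) is the sum of the eigenvalues: (0) + (4) = 4.

4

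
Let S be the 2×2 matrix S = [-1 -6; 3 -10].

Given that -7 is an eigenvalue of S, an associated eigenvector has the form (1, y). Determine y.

1

We need (S + 7I)v = 0.
S + 7I = [[6, -6], [3, -3]].
Row 1: (6)·1 + (-6)·y = 0
Row 2: (3)·1 + (-3)·y = 0
Solving gives y = 1.
Check: S·(1, 1) = (-7, -7) = -7·(1, 1).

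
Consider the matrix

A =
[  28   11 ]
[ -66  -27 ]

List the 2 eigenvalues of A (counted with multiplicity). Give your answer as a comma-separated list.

det(A - sI) = (28 - s)(-27 - s) - (11)·(-66) = s^2 - s - 30.
This factors as (s + 5)·(s - 6) = 0.
Eigenvalues: -5, 6.

-5, 6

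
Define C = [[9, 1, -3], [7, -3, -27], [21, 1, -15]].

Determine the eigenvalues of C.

-12, 1, 2

Set up det(μI - C) = 0.
Expanding along the first row, p(μ) = μ^3 + 9μ^2 - 34μ + 24.
Try μ = -12: p(-12) = 0, so -12 is a root.
Dividing by (μ + 12) leaves μ^2 - 3μ + 2.
The quadratic factors as (μ - 1)·(μ - 2).
Eigenvalues: -12, 1, 2.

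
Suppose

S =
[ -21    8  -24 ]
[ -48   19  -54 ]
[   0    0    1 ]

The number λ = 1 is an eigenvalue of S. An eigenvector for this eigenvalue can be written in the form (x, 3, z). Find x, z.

We need (S - 1I)v = 0.
S - 1I = [[-22, 8, -24], [-48, 18, -54], [0, 0, 0]].
Row 1: (-22)·x + (8)·3 + (-24)·z = 0
Row 2: (-48)·x + (18)·3 + (-54)·z = 0
Row 3: (0)·x + (0)·3 + (0)·z = 0
Solving gives x = 0, z = 1.
Check: S·(0, 3, 1) = (0, 3, 1) = 1·(0, 3, 1).

0, 1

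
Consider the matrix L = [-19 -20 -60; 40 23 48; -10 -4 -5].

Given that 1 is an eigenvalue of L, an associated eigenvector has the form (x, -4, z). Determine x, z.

We need (L - 1I)v = 0.
L - 1I = [[-20, -20, -60], [40, 22, 48], [-10, -4, -6]].
Row 1: (-20)·x + (-20)·-4 + (-60)·z = 0
Row 2: (40)·x + (22)·-4 + (48)·z = 0
Row 3: (-10)·x + (-4)·-4 + (-6)·z = 0
Solving gives x = 1, z = 1.
Check: L·(1, -4, 1) = (1, -4, 1) = 1·(1, -4, 1).

1, 1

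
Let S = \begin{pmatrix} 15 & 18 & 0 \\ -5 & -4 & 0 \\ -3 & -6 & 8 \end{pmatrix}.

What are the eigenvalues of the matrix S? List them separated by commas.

The characteristic polynomial is p(λ) = det(λI - S).
Expanding the 3×3 determinant: p(λ) = λ^3 - 19λ^2 + 118λ - 240.
Rational-root test: λ = 5 gives p(5) = 0.
Factor out (λ - 5): p(λ) = (λ - 5)·(λ^2 - 14λ + 48).
The quadratic factors as (λ - 6)·(λ - 8).
Eigenvalues: 5, 6, 8.

5, 6, 8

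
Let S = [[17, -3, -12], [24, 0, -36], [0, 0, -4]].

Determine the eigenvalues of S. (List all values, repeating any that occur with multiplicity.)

Set up det(rI - S) = 0.
Expanding the 3×3 determinant: p(r) = r^3 - 13r^2 + 4r + 288.
Since p(9) = 0, r = 9 is a root.
Factor out (r - 9): p(r) = (r - 9)·(r^2 - 4r - 32).
The quadratic factors as (r + 4)·(r - 8).
Eigenvalues: -4, 8, 9.

-4, 8, 9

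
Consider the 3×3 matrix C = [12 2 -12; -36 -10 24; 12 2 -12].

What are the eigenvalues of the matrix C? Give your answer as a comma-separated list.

-6, -4, 0

Compute the characteristic polynomial p(lambda) = det(lambda·I - C).
Cofactor expansion gives p(lambda) = lambda^3 + 10·lambda^2 + 24·lambda.
Try lambda = 0: p(0) = 0, so 0 is a root.
Dividing by lambda leaves lambda^2 + 10·lambda + 24.
The quadratic factors as (lambda + 6)·(lambda + 4).
Eigenvalues: -6, -4, 0.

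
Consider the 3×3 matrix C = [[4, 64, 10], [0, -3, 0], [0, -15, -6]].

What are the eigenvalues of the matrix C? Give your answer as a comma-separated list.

Compute the characteristic polynomial p(λ) = det(λI - C).
Expanding along the first row, p(λ) = λ^3 + 5λ^2 - 18λ - 72.
Since p(-3) = 0, λ = -3 is a root.
Factor out (λ + 3): p(λ) = (λ + 3)·(λ^2 + 2λ - 24).
The quadratic factors as (λ + 6)·(λ - 4).
Eigenvalues: -6, -3, 4.

-6, -3, 4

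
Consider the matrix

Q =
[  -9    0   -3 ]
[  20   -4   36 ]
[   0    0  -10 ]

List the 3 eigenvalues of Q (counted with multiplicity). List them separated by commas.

-10, -9, -4

The characteristic polynomial is p(λ) = det(λI - Q).
Expanding along the first row, p(λ) = λ^3 + 23λ^2 + 166λ + 360.
Try λ = -4: p(-4) = 0, so -4 is a root.
Factor out (λ + 4): p(λ) = (λ + 4)·(λ^2 + 19λ + 90).
The quadratic factors as (λ + 10)·(λ + 9).
Eigenvalues: -10, -9, -4.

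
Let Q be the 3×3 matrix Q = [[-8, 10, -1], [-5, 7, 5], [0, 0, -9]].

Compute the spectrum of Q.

The characteristic polynomial is p(r) = det(rI - Q).
Cofactor expansion gives p(r) = r^3 + 10r^2 + 3r - 54.
Rational-root test: r = 2 gives p(2) = 0.
Factor out (r - 2): p(r) = (r - 2)·(r^2 + 12r + 27).
The quadratic factors as (r + 9)·(r + 3).
Eigenvalues: -9, -3, 2.

-9, -3, 2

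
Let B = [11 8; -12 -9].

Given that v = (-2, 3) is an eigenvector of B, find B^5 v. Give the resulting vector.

(2, -3)

First find the eigenvalue: Bv = (2, -3) = -1·(-2, 3), so λ = -1.
Then B^5 v = λ^5·v = (-1)^5·(-2, 3) = -1·(-2, 3) = (2, -3).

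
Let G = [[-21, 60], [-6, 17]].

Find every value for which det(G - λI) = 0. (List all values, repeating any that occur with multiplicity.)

det(G - λI) = (-21 - λ)(17 - λ) - (60)·(-6) = λ^2 + 4λ + 3.
This factors as (λ + 3)·(λ + 1) = 0.
Eigenvalues: -3, -1.

-3, -1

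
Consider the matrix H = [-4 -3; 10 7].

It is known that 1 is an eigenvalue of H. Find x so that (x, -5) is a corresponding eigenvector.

We need (H - 1I)v = 0.
H - 1I = [[-5, -3], [10, 6]].
Row 1: (-5)·x + (-3)·-5 = 0
Row 2: (10)·x + (6)·-5 = 0
Solving gives x = 3.
Check: H·(3, -5) = (3, -5) = 1·(3, -5).

3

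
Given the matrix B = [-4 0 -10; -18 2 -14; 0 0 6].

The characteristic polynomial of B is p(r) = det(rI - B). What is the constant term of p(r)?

p(r) = r^3 - 4r^2 - 20r + 48.
The constant term is 48.

48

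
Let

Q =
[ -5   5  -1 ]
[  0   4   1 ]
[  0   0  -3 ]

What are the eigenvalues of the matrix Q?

Q is upper triangular, so its eigenvalues are the diagonal entries.
Diagonal: -5, 4, -3.

-5, -3, 4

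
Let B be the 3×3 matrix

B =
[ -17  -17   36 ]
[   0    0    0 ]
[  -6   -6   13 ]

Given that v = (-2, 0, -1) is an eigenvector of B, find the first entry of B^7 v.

-2

First find the eigenvalue: Bv = (-2, 0, -1) = 1·(-2, 0, -1), so λ = 1.
Then B^7 v = λ^7·v = 1^7·(-2, 0, -1) = 1·(-2, 0, -1) = (-2, 0, -1).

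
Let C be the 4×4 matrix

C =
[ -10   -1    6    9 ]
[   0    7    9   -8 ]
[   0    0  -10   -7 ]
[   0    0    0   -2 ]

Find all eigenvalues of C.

C is upper triangular, so its eigenvalues are the diagonal entries.
Diagonal: -10, 7, -10, -2.

-10, -10, -2, 7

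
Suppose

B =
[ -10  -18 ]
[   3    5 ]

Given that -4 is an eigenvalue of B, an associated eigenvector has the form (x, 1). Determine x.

-3

We need (B + 4I)v = 0.
B + 4I = [[-6, -18], [3, 9]].
Row 1: (-6)·x + (-18)·1 = 0
Row 2: (3)·x + (9)·1 = 0
Solving gives x = -3.
Check: B·(-3, 1) = (12, -4) = -4·(-3, 1).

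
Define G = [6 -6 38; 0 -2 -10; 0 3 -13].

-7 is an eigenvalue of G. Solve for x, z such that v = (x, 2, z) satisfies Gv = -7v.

We need (G + 7I)v = 0.
G + 7I = [[13, -6, 38], [0, 5, -10], [0, 3, -6]].
Row 1: (13)·x + (-6)·2 + (38)·z = 0
Row 2: (0)·x + (5)·2 + (-10)·z = 0
Row 3: (0)·x + (3)·2 + (-6)·z = 0
Solving gives x = -2, z = 1.
Check: G·(-2, 2, 1) = (14, -14, -7) = -7·(-2, 2, 1).

-2, 1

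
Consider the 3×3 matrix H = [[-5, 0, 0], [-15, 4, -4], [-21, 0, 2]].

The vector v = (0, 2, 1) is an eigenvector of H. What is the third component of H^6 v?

First find the eigenvalue: Hv = (0, 4, 2) = 2·(0, 2, 1), so λ = 2.
Then H^6 v = λ^6·v = 2^6·(0, 2, 1) = 64·(0, 2, 1) = (0, 128, 64).

64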